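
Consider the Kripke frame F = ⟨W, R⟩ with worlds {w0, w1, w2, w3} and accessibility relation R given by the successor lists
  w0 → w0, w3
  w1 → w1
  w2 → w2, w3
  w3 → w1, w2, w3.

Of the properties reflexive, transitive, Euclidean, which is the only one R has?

Reflexive: yes — every world is R-related to itself.
Transitive: no — w0 R w3 and w3 R w1, but not w0 R w1.
Euclidean: no — w3 R w1 and w3 R w2, but not w1 R w2.
Only reflexive holds.

reflexive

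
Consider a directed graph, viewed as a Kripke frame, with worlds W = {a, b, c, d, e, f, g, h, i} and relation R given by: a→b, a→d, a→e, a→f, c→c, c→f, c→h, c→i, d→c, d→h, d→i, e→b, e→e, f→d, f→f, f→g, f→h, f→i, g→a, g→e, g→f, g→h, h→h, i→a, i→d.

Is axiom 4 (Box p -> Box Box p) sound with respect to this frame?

No

Axiom 4 corresponds to the accessibility relation being transitive.
Transitive: no — a R d and d R c, but not a R c.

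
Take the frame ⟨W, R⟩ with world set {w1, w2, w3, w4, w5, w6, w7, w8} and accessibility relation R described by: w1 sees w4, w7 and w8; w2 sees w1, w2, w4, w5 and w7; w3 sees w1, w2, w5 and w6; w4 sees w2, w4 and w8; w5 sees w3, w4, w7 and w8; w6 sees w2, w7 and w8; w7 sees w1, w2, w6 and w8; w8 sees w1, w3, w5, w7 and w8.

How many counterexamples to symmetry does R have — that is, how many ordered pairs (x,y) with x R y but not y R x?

Enumerating: (w1,w4), (w2,w1), (w2,w5), (w3,w1), (w3,w2), (w3,w6), (w4,w8), (w5,w4), (w5,w7), (w6,w2), (w6,w8), (w8,w3).

12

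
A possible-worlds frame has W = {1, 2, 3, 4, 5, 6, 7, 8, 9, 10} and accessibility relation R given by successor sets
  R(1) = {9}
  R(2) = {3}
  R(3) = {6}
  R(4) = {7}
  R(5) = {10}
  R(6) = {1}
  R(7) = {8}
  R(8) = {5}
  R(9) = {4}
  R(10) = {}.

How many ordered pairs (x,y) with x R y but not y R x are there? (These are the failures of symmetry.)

9

Enumerating: (1,9), (2,3), (3,6), (4,7), (5,10), (6,1), (7,8), (8,5), (9,4).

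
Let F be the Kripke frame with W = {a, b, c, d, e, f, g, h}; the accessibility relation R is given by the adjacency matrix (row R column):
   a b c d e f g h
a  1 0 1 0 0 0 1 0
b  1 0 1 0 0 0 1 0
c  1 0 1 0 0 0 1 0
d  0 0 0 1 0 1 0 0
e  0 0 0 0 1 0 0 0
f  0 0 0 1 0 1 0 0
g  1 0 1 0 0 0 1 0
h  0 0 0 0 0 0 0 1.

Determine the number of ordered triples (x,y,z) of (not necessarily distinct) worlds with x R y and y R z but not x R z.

0

R is transitive; there are no such tuples.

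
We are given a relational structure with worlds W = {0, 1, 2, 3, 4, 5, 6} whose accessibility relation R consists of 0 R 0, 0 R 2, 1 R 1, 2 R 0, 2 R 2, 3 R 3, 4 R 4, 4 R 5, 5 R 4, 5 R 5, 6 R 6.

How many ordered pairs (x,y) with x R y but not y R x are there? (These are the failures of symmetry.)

0

R is symmetric; there are no such tuples.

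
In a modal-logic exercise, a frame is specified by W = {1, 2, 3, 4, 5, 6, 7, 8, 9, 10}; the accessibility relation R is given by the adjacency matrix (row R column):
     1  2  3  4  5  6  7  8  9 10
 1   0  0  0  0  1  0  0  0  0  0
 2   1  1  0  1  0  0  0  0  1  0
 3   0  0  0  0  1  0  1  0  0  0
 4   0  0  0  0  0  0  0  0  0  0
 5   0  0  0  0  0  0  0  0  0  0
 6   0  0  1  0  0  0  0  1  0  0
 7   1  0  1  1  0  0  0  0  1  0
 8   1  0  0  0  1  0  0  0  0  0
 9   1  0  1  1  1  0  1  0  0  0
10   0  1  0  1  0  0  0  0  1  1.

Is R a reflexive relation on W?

No

Reflexive: no — 1 is not related to itself.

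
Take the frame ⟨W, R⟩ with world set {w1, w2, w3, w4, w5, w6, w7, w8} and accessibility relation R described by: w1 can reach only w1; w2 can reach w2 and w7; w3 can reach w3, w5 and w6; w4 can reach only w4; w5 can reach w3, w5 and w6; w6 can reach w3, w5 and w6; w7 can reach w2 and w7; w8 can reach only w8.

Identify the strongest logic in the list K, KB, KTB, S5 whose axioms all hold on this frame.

S5

Symmetric (axiom B): yes — every pair in R has its reverse in R.
Reflexive (axiom T): yes — every world is R-related to itself.
Euclidean (axiom 5): yes — any two successors of a common world are R-related.
So F validates K, KB, KTB, S5. The strongest is S5.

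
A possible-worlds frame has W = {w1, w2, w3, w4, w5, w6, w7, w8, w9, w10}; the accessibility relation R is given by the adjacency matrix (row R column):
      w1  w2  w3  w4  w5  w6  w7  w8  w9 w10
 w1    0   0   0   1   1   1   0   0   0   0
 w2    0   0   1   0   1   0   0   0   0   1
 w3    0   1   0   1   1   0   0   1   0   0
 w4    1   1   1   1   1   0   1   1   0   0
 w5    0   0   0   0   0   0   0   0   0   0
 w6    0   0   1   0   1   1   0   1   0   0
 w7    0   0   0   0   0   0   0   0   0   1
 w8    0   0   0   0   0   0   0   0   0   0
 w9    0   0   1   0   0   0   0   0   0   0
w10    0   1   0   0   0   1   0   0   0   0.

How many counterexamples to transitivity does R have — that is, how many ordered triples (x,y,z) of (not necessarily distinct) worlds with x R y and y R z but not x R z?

Enumerating: (w1,w4,w1), (w1,w4,w2), (w1,w4,w3), (w1,w4,w7), (w1,w4,w8), (w1,w6,w3), (w1,w6,w8), (w10,w2,w10), (w10,w2,w3), (w10,w2,w5), (w10,w6,w3), (w10,w6,w5), … and 22 more.
Total: 34.

34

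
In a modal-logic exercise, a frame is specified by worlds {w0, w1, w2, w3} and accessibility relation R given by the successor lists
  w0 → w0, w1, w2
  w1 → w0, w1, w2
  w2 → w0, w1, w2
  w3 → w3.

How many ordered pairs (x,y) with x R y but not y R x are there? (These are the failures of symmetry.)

R is symmetric; there are no such tuples.

0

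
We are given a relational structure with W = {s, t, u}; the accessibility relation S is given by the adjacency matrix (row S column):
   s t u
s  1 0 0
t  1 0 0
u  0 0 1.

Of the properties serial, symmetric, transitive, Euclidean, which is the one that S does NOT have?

Serial: yes — every world has a successor (e.g. s S s).
Symmetric: no — t S s but not s S t.
Transitive: yes — every two-step S-path is closed by a direct edge.
Euclidean: yes — any two successors of a common world are S-related.
Only symmetric fails.

symmetric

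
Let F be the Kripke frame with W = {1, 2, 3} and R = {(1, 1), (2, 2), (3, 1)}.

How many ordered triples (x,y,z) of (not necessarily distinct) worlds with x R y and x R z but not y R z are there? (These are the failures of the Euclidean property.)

0

R is Euclidean; there are no such tuples.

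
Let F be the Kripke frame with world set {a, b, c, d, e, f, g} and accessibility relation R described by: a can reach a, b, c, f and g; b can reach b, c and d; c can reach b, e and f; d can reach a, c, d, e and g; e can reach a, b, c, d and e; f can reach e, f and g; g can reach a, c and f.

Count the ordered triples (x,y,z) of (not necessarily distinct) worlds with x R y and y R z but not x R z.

Enumerating: (a,b,d), (a,c,e), (a,f,e), (b,c,e), (b,c,f), (b,d,a), (b,d,e), (b,d,g), (c,b,c), (c,b,d), (c,e,a), (c,e,c), … and 24 more.
Total: 36.

36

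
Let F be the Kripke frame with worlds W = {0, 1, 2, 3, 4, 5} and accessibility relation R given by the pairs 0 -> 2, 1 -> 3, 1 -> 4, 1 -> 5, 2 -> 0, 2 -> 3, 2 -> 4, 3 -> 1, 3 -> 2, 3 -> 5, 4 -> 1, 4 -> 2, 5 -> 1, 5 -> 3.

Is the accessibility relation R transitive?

No

Transitive: no — 0 R 2 and 2 R 3, but not 0 R 3.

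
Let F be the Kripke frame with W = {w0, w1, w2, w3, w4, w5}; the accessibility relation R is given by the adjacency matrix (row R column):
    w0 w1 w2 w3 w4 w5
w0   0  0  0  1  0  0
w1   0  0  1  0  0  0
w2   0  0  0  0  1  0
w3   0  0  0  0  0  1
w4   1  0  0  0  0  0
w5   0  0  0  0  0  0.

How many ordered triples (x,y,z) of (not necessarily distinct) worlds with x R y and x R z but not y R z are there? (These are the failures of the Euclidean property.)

5

Enumerating: (w0,w3,w3), (w1,w2,w2), (w2,w4,w4), (w3,w5,w5), (w4,w0,w0).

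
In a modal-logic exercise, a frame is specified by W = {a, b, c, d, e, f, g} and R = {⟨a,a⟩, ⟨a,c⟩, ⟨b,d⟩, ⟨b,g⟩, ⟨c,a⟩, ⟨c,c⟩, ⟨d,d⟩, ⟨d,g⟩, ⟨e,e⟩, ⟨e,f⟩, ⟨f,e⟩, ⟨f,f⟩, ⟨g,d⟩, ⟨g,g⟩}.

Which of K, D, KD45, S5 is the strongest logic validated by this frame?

KD45

Serial (axiom D): yes — every world has a successor (e.g. a R a).
Euclidean (axiom 5): yes — any two successors of a common world are R-related.
Transitive (axiom 4): yes — every two-step R-path is closed by a direct edge.
Reflexive (axiom T): no — b is not related to itself.
So F validates K, D, KD45; S5 would additionally require R to be reflexive. The strongest is KD45.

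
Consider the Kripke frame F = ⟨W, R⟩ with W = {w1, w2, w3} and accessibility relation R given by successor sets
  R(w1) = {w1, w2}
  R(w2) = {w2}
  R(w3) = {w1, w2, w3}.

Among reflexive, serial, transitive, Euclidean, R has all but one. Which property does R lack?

Reflexive: yes — every world is R-related to itself.
Serial: yes — every world has a successor (e.g. w1 R w1).
Transitive: yes — every two-step R-path is closed by a direct edge.
Euclidean: no — w3 R w2 and w3 R w1, but not w2 R w1.
Only Euclidean fails.

Euclidean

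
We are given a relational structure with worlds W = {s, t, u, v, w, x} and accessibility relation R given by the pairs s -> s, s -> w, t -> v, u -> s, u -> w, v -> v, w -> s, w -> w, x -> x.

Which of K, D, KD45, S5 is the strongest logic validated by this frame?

KD45

Serial (axiom D): yes — every world has a successor (e.g. s R s).
Euclidean (axiom 5): yes — any two successors of a common world are R-related.
Transitive (axiom 4): yes — every two-step R-path is closed by a direct edge.
Reflexive (axiom T): no — t is not related to itself.
So F validates K, D, KD45; S5 would additionally require R to be reflexive. The strongest is KD45.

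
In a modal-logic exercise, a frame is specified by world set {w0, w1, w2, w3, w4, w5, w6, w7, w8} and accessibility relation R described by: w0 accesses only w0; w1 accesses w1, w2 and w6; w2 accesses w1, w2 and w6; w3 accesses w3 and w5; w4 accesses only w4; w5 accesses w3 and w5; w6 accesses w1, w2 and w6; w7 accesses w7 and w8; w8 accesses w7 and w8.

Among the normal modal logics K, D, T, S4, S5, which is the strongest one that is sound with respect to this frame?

S5

Serial (axiom D): yes — every world has a successor (e.g. w0 R w0).
Reflexive (axiom T): yes — every world is R-related to itself.
Transitive (axiom 4): yes — every two-step R-path is closed by a direct edge.
Euclidean (axiom 5): yes — any two successors of a common world are R-related.
So F validates K, D, T, S4, S5. The strongest is S5.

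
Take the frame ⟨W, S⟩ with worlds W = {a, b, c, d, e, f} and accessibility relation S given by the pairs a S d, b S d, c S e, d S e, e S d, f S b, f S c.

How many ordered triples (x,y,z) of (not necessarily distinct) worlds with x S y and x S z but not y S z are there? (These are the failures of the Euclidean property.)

Enumerating: (a,d,d), (b,d,d), (c,e,e), (d,e,e), (e,d,d), (f,b,b), (f,b,c), (f,c,b), (f,c,c).

9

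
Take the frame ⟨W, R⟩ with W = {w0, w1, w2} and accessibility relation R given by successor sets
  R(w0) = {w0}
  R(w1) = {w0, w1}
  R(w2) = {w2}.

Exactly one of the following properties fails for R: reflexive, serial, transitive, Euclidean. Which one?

Euclidean

Reflexive: yes — every world is R-related to itself.
Serial: yes — every world has a successor (e.g. w0 R w0).
Transitive: yes — every two-step R-path is closed by a direct edge.
Euclidean: no — w1 R w0 and w1 R w1, but not w0 R w1.
Only Euclidean fails.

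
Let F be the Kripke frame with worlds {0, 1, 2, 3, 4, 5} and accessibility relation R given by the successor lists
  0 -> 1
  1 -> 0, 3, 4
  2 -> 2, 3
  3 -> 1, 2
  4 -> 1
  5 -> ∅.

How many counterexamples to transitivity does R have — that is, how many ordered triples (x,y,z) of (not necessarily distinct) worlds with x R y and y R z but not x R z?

Enumerating: (0,1,0), (0,1,3), (0,1,4), (1,0,1), (1,3,1), (1,3,2), (1,4,1), (2,3,1), (3,1,0), (3,1,3), (3,1,4), (3,2,3), (4,1,0), (4,1,3), (4,1,4).

15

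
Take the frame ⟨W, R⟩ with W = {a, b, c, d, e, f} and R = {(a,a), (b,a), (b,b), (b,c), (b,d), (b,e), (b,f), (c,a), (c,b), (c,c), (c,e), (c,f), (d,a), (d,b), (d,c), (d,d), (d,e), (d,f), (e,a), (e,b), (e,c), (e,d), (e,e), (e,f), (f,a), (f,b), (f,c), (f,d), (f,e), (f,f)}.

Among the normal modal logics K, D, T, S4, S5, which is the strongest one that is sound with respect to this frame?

T

Serial (axiom D): yes — every world has a successor (e.g. a R a).
Reflexive (axiom T): yes — every world is R-related to itself.
Transitive (axiom 4): no — c R b and b R d, but not c R d.
Euclidean (axiom 5): no — b R a and b R c, but not a R c.
So F validates K, D, T; S4 would additionally require R to be transitive. The strongest is T.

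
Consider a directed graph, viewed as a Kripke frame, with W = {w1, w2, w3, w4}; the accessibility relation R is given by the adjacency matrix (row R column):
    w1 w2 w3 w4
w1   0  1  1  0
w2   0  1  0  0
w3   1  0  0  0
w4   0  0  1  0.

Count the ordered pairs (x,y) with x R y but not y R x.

Enumerating: (w1,w2), (w4,w3).

2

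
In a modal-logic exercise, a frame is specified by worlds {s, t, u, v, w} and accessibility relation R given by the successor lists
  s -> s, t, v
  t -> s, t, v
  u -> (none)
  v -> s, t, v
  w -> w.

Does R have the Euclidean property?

Yes

Euclidean: yes — any two successors of a common world are R-related.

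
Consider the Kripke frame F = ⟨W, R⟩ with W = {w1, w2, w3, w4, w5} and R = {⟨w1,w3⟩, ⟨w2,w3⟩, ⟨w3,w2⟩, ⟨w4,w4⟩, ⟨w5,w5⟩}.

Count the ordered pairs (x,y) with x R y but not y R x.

1

Enumerating: (w1,w3).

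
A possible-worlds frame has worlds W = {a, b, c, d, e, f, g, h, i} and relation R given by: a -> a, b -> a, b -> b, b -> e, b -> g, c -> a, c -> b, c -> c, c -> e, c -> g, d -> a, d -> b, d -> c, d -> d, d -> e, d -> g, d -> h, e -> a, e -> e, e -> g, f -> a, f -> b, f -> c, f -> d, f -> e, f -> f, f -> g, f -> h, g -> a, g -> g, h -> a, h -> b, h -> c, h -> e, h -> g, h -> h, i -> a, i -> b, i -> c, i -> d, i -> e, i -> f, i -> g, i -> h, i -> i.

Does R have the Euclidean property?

Euclidean: no — b R a and b R e, but not a R e.

No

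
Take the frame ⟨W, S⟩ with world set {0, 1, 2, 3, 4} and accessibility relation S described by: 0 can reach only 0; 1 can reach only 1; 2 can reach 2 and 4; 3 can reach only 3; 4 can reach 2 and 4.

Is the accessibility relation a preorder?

Reflexive: yes — every world is S-related to itself.
Transitive: yes — every two-step S-path is closed by a direct edge.
So S is a preorder.

Yes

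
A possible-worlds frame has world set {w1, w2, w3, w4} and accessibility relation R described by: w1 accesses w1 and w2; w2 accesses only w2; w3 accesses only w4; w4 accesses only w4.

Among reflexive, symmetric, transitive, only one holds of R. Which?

transitive

Reflexive: no — w3 is not related to itself.
Symmetric: no — w1 R w2 but not w2 R w1.
Transitive: yes — every two-step R-path is closed by a direct edge.
Only transitive holds.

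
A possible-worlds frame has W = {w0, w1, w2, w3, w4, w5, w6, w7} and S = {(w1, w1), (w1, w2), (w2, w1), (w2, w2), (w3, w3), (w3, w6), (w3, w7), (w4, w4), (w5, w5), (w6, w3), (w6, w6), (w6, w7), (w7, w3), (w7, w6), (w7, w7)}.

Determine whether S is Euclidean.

Yes

Euclidean: yes — any two successors of a common world are S-related.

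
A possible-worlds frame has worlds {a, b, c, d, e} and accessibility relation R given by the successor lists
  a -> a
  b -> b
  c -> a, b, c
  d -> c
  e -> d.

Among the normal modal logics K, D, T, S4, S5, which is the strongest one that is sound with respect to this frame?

D

Serial (axiom D): yes — every world has a successor (e.g. a R a).
Reflexive (axiom T): no — d is not related to itself.
Transitive (axiom 4): no — d R c and c R a, but not d R a.
Euclidean (axiom 5): no — c R a and c R b, but not a R b.
So F validates K, D; T would additionally require R to be reflexive. The strongest is D.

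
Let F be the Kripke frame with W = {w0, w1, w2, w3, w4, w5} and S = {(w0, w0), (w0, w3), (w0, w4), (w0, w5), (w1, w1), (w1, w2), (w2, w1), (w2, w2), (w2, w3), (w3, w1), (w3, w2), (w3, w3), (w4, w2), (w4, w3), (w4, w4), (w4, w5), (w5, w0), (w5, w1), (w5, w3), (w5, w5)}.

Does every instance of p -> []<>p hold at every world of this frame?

By correspondence theory, B is valid on a frame iff S is symmetric.
Symmetric: no — w0 S w3 but not w3 S w0.

No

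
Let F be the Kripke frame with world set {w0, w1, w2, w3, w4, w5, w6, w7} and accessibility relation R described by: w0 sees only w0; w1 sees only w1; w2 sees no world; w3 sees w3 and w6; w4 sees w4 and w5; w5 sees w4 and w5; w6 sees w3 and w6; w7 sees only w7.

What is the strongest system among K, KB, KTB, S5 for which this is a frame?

Symmetric (axiom B): yes — every pair in R has its reverse in R.
Reflexive (axiom T): no — w2 is not related to itself.
Euclidean (axiom 5): yes — any two successors of a common world are R-related.
So F validates K, KB; KTB would additionally require R to be reflexive. The strongest is KB.

KB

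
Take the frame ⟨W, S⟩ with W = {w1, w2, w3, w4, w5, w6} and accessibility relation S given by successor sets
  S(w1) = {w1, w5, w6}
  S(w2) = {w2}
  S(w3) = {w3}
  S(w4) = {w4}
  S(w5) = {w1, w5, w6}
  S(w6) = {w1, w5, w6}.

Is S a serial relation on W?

Serial: yes — every world has a successor (e.g. w1 S w1).

Yes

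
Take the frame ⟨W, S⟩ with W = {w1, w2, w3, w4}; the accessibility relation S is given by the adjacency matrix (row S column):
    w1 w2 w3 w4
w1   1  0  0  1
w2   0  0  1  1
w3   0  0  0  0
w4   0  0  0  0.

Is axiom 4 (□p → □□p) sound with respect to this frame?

The schema 4 characterises exactly the transitive frames.
Transitive: yes — every two-step S-path is closed by a direct edge.

Yes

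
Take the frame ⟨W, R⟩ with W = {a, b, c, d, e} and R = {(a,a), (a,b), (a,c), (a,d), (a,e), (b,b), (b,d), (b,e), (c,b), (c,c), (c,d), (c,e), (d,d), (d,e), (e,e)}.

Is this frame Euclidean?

No

Euclidean: no — a R b and a R c, but not b R c.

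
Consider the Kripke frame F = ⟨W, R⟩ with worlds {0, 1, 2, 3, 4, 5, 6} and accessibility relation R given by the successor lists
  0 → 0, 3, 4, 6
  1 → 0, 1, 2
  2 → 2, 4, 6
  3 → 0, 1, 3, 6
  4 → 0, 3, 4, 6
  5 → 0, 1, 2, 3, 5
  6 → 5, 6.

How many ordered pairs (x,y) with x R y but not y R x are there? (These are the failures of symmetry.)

Enumerating: (0,6), (1,0), (1,2), (2,4), (2,6), (3,1), (3,6), (4,3), (4,6), (5,0), (5,1), (5,2), (5,3), (6,5).

14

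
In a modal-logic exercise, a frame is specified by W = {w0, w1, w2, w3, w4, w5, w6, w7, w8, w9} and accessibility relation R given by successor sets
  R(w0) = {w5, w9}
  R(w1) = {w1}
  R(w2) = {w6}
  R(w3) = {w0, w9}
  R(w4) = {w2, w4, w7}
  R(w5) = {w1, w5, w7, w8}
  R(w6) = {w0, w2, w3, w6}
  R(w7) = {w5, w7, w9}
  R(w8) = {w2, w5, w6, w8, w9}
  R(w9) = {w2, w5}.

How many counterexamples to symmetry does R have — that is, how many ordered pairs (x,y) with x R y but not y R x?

15

Enumerating: (w0,w5), (w0,w9), (w3,w0), (w3,w9), (w4,w2), (w4,w7), (w5,w1), (w6,w0), (w6,w3), (w7,w9), (w8,w2), (w8,w6), (w8,w9), (w9,w2), (w9,w5).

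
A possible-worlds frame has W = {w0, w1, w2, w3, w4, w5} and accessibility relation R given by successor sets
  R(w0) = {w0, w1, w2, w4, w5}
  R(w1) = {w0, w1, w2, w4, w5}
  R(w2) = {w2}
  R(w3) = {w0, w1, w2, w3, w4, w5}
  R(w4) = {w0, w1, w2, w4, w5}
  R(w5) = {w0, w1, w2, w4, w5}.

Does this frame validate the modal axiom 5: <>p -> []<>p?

Axiom 5 corresponds to the accessibility relation being Euclidean.
Euclidean: no — w0 R w2 and w0 R w1, but not w2 R w1.

No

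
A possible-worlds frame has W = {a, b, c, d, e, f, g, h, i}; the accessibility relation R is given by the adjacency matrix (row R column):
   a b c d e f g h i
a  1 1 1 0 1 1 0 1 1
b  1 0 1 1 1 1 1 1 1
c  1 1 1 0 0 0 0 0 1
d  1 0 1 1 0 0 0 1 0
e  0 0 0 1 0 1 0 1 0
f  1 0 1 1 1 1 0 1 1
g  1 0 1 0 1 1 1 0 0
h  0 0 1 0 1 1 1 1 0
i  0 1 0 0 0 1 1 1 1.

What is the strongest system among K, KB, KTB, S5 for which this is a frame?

Symmetric (axiom B): no — a R e but not e R a.
Reflexive (axiom T): no — b is not related to itself.
Euclidean (axiom 5): no — a R c and a R e, but not c R e.
So F validates K; KB would additionally require R to be symmetric. The strongest is K.

K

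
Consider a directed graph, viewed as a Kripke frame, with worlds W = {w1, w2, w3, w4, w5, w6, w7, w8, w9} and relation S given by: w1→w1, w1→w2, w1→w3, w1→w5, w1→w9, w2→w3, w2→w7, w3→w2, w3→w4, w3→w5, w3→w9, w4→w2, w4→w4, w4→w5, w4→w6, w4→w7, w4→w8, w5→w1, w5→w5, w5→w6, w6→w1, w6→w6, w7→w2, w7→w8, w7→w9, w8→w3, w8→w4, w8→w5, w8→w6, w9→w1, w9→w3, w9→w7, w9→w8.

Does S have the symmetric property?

Symmetric: no — w1 S w2 but not w2 S w1.

No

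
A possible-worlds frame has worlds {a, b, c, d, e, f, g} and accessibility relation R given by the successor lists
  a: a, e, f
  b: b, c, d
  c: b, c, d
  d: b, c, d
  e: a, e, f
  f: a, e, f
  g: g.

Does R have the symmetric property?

Yes

Symmetric: yes — every pair in R has its reverse in R.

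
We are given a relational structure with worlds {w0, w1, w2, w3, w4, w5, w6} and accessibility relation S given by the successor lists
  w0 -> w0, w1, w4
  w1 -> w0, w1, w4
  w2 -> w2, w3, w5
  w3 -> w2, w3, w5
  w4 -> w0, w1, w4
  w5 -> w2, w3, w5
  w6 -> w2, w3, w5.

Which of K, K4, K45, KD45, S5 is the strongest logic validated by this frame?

Transitive (axiom 4): yes — every two-step S-path is closed by a direct edge.
Euclidean (axiom 5): yes — any two successors of a common world are S-related.
Serial (axiom D): yes — every world has a successor (e.g. w0 S w0).
Reflexive (axiom T): no — w6 is not related to itself.
So F validates K, K4, K45, KD45; S5 would additionally require S to be reflexive. The strongest is KD45.

KD45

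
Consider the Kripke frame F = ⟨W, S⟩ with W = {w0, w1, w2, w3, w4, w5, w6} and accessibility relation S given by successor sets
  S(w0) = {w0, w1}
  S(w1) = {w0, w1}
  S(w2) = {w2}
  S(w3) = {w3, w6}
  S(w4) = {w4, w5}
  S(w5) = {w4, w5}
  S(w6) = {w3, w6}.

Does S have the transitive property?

Yes

Transitive: yes — every two-step S-path is closed by a direct edge.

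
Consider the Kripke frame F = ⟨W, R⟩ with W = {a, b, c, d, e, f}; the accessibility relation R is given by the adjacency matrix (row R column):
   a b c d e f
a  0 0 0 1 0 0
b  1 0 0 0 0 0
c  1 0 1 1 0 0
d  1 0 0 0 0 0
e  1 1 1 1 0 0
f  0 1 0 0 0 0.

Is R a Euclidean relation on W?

No

Euclidean: no — e R a and e R b, but not a R b.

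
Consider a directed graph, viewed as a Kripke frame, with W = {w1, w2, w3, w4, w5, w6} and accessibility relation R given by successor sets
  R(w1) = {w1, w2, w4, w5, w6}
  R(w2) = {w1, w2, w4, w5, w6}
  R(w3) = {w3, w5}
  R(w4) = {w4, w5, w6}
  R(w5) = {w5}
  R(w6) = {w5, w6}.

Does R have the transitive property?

Yes

Transitive: yes — every two-step R-path is closed by a direct edge.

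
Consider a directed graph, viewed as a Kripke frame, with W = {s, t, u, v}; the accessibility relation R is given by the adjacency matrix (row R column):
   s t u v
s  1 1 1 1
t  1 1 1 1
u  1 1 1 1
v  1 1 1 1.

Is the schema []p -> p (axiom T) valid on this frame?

Yes

By correspondence theory, T is valid on a frame iff R is reflexive.
Reflexive: yes — every world is R-related to itself.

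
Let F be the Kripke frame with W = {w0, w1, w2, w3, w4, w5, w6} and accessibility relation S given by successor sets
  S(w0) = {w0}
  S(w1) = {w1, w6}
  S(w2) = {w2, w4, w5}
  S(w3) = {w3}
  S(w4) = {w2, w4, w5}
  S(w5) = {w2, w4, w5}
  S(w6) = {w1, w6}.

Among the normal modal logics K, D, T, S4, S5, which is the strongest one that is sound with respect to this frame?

S5

Serial (axiom D): yes — every world has a successor (e.g. w0 S w0).
Reflexive (axiom T): yes — every world is S-related to itself.
Transitive (axiom 4): yes — every two-step S-path is closed by a direct edge.
Euclidean (axiom 5): yes — any two successors of a common world are S-related.
So F validates K, D, T, S4, S5. The strongest is S5.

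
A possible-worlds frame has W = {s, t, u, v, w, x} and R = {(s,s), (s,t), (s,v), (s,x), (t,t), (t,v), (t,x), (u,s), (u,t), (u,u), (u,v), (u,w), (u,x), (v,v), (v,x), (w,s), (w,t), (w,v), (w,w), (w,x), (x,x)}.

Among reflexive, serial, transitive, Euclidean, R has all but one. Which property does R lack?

Reflexive: yes — every world is R-related to itself.
Serial: yes — every world has a successor (e.g. s R s).
Transitive: yes — every two-step R-path is closed by a direct edge.
Euclidean: no — s R v and s R t, but not v R t.
Only Euclidean fails.

Euclidean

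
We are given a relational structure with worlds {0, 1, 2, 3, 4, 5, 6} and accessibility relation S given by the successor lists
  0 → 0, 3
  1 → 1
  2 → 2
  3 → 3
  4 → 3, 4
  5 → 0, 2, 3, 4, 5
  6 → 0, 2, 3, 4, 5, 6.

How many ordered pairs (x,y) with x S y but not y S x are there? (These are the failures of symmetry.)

11

Enumerating: (0,3), (4,3), (5,0), (5,2), (5,3), (5,4), (6,0), (6,2), (6,3), (6,4), (6,5).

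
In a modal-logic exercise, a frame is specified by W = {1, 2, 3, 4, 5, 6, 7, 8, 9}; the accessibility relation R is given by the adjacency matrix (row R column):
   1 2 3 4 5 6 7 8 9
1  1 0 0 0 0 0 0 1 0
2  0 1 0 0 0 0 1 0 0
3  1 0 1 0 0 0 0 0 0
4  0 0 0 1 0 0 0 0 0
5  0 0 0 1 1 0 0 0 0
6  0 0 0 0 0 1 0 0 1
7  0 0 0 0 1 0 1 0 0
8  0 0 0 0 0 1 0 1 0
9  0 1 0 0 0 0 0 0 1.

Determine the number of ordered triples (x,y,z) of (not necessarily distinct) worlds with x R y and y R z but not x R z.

7

Enumerating: (1,8,6), (2,7,5), (3,1,8), (6,9,2), (7,5,4), (8,6,9), (9,2,7).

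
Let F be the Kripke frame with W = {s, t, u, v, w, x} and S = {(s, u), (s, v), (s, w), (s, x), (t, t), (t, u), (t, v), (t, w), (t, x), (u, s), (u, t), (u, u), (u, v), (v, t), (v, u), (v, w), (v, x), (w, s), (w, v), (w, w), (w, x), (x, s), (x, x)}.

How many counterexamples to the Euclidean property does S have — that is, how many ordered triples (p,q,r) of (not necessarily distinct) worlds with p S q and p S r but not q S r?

Enumerating: (s,u,w), (s,u,x), (s,v,v), (s,w,u), (s,x,u), (s,x,v), (s,x,w), (t,u,w), (t,u,x), (t,v,v), (t,w,t), (t,w,u), … and 22 more.
Total: 34.

34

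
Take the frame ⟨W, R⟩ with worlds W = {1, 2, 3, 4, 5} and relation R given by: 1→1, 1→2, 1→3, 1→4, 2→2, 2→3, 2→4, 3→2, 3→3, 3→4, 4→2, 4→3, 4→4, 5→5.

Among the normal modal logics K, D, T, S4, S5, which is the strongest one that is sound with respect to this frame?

S4

Serial (axiom D): yes — every world has a successor (e.g. 1 R 1).
Reflexive (axiom T): yes — every world is R-related to itself.
Transitive (axiom 4): yes — every two-step R-path is closed by a direct edge.
Euclidean (axiom 5): no — 1 R 2 and 1 R 1, but not 2 R 1.
So F validates K, D, T, S4; S5 would additionally require R to be Euclidean. The strongest is S4.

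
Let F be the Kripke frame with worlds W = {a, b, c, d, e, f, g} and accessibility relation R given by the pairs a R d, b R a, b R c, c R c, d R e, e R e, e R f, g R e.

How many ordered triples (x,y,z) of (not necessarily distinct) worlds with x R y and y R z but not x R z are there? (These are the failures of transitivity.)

4

Enumerating: (a,d,e), (b,a,d), (d,e,f), (g,e,f).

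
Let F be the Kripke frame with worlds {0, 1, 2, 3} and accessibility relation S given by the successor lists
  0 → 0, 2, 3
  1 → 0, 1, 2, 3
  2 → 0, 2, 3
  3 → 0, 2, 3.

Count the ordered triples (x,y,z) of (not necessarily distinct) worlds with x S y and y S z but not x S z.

0

S is transitive; there are no such tuples.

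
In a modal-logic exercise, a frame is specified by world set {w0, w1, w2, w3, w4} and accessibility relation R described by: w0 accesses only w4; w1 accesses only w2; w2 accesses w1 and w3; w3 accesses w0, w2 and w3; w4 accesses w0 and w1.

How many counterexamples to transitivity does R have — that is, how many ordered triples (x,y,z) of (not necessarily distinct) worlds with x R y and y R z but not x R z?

Enumerating: (w0,w4,w0), (w0,w4,w1), (w1,w2,w1), (w1,w2,w3), (w2,w1,w2), (w2,w3,w0), (w2,w3,w2), (w3,w0,w4), (w3,w2,w1), (w4,w0,w4), (w4,w1,w2).

11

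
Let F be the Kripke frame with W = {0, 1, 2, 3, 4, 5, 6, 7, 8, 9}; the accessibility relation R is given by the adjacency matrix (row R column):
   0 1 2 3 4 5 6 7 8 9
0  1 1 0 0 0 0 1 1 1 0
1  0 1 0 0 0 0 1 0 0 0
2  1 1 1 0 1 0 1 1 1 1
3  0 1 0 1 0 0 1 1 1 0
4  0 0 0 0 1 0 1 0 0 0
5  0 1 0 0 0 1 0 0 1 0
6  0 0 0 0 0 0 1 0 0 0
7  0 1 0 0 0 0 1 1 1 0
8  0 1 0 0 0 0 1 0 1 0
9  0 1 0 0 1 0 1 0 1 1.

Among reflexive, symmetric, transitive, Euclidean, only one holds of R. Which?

Reflexive: yes — every world is R-related to itself.
Symmetric: no — 0 R 1 but not 1 R 0.
Transitive: no — 5 R 1 and 1 R 6, but not 5 R 6.
Euclidean: no — 0 R 1 and 0 R 7, but not 1 R 7.
Only reflexive holds.

reflexive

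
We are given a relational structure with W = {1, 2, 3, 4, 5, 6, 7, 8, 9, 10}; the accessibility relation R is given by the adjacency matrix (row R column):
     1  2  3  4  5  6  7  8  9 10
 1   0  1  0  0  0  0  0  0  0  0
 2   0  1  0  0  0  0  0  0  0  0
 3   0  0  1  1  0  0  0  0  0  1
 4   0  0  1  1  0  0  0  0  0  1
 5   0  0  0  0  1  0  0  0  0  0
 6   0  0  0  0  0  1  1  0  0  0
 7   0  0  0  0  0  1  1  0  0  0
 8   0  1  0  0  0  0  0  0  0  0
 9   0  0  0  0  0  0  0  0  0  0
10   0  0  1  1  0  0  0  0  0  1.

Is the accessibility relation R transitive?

Transitive: yes — every two-step R-path is closed by a direct edge.

Yes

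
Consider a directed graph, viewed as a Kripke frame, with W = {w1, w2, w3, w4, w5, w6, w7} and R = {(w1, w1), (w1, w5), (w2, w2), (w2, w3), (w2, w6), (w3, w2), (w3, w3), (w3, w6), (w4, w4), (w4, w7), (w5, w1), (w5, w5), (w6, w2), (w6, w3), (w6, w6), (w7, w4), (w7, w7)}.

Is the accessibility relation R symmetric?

Symmetric: yes — every pair in R has its reverse in R.

Yes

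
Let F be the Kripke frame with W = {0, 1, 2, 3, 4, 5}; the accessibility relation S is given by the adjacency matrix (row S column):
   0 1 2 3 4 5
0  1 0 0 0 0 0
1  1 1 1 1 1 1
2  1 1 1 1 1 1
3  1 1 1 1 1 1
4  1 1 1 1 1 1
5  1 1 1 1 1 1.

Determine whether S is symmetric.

Symmetric: no — 1 S 0 but not 0 S 1.

No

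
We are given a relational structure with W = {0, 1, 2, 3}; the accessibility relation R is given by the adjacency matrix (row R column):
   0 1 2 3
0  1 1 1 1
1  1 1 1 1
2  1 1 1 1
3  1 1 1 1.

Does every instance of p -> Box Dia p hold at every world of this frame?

Yes

Axiom B corresponds to the accessibility relation being symmetric.
Symmetric: yes — every pair in R has its reverse in R.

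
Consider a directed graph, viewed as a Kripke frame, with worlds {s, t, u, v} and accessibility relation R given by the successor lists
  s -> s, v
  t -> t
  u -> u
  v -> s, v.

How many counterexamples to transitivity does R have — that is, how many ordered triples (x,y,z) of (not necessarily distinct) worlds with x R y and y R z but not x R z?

0

R is transitive; there are no such tuples.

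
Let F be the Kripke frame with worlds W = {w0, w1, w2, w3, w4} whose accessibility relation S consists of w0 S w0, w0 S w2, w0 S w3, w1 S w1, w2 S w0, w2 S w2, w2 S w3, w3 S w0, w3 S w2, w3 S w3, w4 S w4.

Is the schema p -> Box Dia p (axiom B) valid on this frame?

Yes

Axiom B corresponds to the accessibility relation being symmetric.
Symmetric: yes — every pair in S has its reverse in S.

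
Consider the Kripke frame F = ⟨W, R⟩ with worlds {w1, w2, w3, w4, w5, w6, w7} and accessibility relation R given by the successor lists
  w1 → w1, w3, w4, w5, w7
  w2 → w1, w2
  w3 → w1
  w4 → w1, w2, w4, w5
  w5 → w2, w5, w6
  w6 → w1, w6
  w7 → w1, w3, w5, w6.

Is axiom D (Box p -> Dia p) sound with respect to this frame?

Yes

Axiom D corresponds to the accessibility relation being serial.
Serial: yes — every world has a successor (e.g. w1 R w1).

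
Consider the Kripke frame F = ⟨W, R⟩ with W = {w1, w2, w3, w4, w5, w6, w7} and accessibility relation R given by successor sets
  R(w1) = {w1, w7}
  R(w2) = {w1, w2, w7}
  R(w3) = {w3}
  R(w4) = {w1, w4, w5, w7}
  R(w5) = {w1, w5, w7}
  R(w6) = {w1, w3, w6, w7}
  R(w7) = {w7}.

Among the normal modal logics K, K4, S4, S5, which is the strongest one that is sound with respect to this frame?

Transitive (axiom 4): yes — every two-step R-path is closed by a direct edge.
Reflexive (axiom T): yes — every world is R-related to itself.
Euclidean (axiom 5): no — w2 R w7 and w2 R w1, but not w7 R w1.
So F validates K, K4, S4; S5 would additionally require R to be Euclidean. The strongest is S4.

S4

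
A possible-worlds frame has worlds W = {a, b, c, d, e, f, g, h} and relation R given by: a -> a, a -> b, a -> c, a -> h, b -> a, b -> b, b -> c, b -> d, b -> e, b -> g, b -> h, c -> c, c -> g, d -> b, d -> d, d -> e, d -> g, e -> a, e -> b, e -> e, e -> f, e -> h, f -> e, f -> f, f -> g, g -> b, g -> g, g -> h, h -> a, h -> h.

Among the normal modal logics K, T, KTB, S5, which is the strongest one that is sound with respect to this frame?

Reflexive (axiom T): yes — every world is R-related to itself.
Symmetric (axiom B): no — a R c but not c R a.
Euclidean (axiom 5): no — a R c and a R b, but not c R b.
So F validates K, T; KTB would additionally require R to be symmetric. The strongest is T.

T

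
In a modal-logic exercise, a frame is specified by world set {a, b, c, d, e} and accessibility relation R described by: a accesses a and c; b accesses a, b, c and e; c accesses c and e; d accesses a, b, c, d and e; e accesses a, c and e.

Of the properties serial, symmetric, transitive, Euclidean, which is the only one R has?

serial

Serial: yes — every world has a successor (e.g. a R a).
Symmetric: no — a R c but not c R a.
Transitive: no — a R c and c R e, but not a R e.
Euclidean: no — b R a and b R e, but not a R e.
Only serial holds.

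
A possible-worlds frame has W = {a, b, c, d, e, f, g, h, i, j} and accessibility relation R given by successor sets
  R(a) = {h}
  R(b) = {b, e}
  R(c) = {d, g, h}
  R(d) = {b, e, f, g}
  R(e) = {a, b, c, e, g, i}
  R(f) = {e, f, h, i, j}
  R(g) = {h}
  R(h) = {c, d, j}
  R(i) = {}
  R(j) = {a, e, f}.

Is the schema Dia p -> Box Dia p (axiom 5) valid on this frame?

The schema 5 characterises exactly the Euclidean frames.
Euclidean: no — c R d and c R h, but not d R h.

No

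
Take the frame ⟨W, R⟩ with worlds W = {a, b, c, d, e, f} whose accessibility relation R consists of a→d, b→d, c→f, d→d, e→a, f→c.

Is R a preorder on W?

No

Reflexive: no — a is not related to itself.
Transitive: no — e R a and a R d, but not e R d.
So R is not a preorder.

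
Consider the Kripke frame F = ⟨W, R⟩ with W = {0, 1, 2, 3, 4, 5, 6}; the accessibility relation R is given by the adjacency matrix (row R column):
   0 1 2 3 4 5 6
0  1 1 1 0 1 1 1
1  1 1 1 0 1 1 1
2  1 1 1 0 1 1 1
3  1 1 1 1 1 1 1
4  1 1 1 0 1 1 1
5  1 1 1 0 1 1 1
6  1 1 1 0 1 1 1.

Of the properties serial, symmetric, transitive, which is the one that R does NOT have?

symmetric

Serial: yes — every world has a successor (e.g. 0 R 0).
Symmetric: no — 3 R 0 but not 0 R 3.
Transitive: yes — every two-step R-path is closed by a direct edge.
Only symmetric fails.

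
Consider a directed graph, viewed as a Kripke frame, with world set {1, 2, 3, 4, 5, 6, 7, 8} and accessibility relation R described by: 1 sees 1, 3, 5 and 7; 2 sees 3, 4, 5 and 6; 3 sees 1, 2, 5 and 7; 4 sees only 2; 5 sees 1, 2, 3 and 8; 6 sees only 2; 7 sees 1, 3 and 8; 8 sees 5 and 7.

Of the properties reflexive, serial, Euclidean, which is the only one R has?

serial

Reflexive: no — 2 is not related to itself.
Serial: yes — every world has a successor (e.g. 1 R 1).
Euclidean: no — 1 R 5 and 1 R 7, but not 5 R 7.
Only serial holds.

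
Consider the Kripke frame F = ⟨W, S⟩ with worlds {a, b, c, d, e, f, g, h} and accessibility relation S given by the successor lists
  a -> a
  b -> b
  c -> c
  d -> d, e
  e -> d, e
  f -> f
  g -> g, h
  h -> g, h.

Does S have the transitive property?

Yes

Transitive: yes — every two-step S-path is closed by a direct edge.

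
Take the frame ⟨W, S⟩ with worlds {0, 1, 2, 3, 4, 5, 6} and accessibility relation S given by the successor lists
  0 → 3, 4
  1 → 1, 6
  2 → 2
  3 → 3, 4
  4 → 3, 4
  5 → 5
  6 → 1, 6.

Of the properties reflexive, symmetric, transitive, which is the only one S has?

transitive

Reflexive: no — 0 is not related to itself.
Symmetric: no — 0 S 3 but not 3 S 0.
Transitive: yes — every two-step S-path is closed by a direct edge.
Only transitive holds.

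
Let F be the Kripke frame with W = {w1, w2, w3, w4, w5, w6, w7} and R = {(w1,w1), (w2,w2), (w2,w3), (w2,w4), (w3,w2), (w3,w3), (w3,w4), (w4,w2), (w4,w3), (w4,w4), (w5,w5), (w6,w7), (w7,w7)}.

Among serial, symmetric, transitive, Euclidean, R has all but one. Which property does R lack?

Serial: yes — every world has a successor (e.g. w1 R w1).
Symmetric: no — w6 R w7 but not w7 R w6.
Transitive: yes — every two-step R-path is closed by a direct edge.
Euclidean: yes — any two successors of a common world are R-related.
Only symmetric fails.

symmetric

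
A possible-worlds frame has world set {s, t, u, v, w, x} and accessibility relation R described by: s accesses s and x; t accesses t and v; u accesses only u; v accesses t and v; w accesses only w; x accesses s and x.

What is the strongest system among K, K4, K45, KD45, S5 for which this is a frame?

S5

Transitive (axiom 4): yes — every two-step R-path is closed by a direct edge.
Euclidean (axiom 5): yes — any two successors of a common world are R-related.
Serial (axiom D): yes — every world has a successor (e.g. s R s).
Reflexive (axiom T): yes — every world is R-related to itself.
So F validates K, K4, K45, KD45, S5. The strongest is S5.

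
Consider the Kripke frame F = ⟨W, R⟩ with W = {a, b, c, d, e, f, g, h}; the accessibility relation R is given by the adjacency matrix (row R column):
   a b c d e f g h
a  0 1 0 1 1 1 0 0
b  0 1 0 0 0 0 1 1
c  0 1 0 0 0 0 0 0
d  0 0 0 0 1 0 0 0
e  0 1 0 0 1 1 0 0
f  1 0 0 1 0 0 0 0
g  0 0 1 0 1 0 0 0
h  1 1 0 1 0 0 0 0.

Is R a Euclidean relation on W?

Euclidean: no — a R b and a R d, but not b R d.

No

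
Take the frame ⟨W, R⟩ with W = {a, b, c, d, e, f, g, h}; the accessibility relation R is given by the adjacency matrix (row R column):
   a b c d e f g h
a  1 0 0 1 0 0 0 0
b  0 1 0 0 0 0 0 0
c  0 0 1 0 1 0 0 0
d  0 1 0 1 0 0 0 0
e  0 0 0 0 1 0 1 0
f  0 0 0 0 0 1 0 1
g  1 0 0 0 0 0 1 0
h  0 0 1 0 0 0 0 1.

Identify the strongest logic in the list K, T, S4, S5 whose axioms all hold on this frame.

Reflexive (axiom T): yes — every world is R-related to itself.
Transitive (axiom 4): no — a R d and d R b, but not a R b.
Euclidean (axiom 5): no — a R d and a R a, but not d R a.
So F validates K, T; S4 would additionally require R to be transitive. The strongest is T.

T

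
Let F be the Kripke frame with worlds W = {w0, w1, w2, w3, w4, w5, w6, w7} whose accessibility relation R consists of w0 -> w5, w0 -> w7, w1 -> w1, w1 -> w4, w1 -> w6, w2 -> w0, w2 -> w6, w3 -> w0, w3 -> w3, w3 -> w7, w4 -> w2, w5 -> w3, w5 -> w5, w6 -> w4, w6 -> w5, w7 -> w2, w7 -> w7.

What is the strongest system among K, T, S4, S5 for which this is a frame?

K

Reflexive (axiom T): no — w0 is not related to itself.
Transitive (axiom 4): no — w0 R w5 and w5 R w3, but not w0 R w3.
Euclidean (axiom 5): no — w0 R w5 and w0 R w7, but not w5 R w7.
So F validates K; T would additionally require R to be reflexive. The strongest is K.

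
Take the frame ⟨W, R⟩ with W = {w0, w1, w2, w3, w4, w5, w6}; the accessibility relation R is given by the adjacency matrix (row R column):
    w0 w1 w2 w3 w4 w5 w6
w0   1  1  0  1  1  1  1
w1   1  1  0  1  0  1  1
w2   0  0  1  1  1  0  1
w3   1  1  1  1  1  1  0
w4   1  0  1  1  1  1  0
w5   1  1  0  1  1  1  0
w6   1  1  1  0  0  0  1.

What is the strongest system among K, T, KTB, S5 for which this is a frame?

KTB

Reflexive (axiom T): yes — every world is R-related to itself.
Symmetric (axiom B): yes — every pair in R has its reverse in R.
Euclidean (axiom 5): no — w0 R w1 and w0 R w4, but not w1 R w4.
So F validates K, T, KTB; S5 would additionally require R to be Euclidean. The strongest is KTB.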